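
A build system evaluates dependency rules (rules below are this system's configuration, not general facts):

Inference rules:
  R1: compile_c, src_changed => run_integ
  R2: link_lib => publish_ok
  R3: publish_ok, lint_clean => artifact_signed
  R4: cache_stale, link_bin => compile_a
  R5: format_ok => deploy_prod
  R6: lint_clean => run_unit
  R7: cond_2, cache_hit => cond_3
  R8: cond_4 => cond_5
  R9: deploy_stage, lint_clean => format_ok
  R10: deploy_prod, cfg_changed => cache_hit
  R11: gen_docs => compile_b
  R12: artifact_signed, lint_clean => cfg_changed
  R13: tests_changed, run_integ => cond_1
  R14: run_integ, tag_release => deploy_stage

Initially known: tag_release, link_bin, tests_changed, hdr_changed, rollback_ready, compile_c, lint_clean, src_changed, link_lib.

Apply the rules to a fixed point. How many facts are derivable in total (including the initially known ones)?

Round 1: R1 [compile_c, src_changed => run_integ]; R2 [link_lib => publish_ok]; R6 [lint_clean => run_unit]. New: run_integ, publish_ok, run_unit.
Round 2: R3 [publish_ok, lint_clean => artifact_signed]; R13 [tests_changed, run_integ => cond_1]; R14 [run_integ, tag_release => deploy_stage]. New: artifact_signed, cond_1, deploy_stage.
Round 3: R9 [deploy_stage, lint_clean => format_ok]; R12 [artifact_signed, lint_clean => cfg_changed]. New: format_ok, cfg_changed.
Round 4: R5 [format_ok => deploy_prod]. New: deploy_prod.
Round 5: R10 [deploy_prod, cfg_changed => cache_hit]. New: cache_hit.
Closure: {artifact_signed, cache_hit, cfg_changed, compile_c, cond_1, deploy_prod, deploy_stage, format_ok, hdr_changed, link_bin, link_lib, lint_clean, publish_ok, rollback_ready, run_integ, run_unit, src_changed, tag_release, tests_changed} — 19 facts.

19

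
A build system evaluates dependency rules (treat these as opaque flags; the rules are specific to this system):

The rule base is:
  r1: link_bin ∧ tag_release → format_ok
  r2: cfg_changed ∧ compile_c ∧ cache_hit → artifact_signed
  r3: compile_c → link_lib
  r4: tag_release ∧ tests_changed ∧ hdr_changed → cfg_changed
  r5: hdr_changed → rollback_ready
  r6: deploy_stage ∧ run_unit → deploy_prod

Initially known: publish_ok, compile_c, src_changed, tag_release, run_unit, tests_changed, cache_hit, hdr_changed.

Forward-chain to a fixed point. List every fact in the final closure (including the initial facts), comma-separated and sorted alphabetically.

Round 1: r3 [compile_c → link_lib]; r4 [tag_release ∧ tests_changed ∧ hdr_changed → cfg_changed]; r5 [hdr_changed → rollback_ready]. New: link_lib, cfg_changed, rollback_ready.
Round 2: r2 [cfg_changed ∧ compile_c ∧ cache_hit → artifact_signed]. New: artifact_signed.

artifact_signed, cache_hit, cfg_changed, compile_c, hdr_changed, link_lib, publish_ok, rollback_ready, run_unit, src_changed, tag_release, tests_changed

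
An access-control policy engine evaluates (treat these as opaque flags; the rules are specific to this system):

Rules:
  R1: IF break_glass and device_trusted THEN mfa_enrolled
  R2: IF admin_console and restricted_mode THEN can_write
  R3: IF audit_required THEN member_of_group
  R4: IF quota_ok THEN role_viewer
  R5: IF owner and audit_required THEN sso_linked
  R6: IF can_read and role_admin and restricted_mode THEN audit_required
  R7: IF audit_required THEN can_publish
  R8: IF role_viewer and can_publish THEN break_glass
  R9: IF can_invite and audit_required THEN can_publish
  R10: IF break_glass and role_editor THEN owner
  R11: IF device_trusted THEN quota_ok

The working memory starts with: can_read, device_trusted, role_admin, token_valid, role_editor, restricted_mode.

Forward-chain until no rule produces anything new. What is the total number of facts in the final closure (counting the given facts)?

15

Round 1 — R6, R11, derive audit_required, quota_ok.
Round 2 — R3, R4, R7, derive member_of_group, role_viewer, can_publish.
Round 3 — R8, derive break_glass.
Round 4 — R1, R10, derive mfa_enrolled, owner.
Round 5 — R5, derive sso_linked.
Closure: {audit_required, break_glass, can_publish, can_read, device_trusted, member_of_group, mfa_enrolled, owner, quota_ok, restricted_mode, role_admin, role_editor, role_viewer, sso_linked, token_valid} — 15 facts.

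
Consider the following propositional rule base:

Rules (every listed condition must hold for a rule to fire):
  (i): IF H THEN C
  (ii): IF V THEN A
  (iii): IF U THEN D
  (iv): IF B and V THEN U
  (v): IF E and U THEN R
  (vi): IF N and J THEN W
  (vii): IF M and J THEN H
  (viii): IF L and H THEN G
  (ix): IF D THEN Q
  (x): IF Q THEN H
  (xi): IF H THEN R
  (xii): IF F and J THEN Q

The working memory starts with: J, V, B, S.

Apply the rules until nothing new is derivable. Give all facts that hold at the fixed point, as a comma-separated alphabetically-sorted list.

Round 1 — (ii), (iv), derive A, U.
Round 2 — (iii), derive D.
Round 3 — (ix), derive Q.
Round 4 — (x), derive H.
Round 5 — (i), (xi), derive C, R.

A, B, C, D, H, J, Q, R, S, U, V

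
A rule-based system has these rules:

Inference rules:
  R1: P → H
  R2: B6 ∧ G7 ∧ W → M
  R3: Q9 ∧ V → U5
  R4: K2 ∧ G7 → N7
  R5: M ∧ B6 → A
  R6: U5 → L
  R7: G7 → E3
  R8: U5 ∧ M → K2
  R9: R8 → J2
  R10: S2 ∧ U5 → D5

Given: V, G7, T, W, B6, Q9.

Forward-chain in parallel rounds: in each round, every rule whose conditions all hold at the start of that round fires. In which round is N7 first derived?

Round 1: R2 [B6 ∧ G7 ∧ W → M]; R3 [Q9 ∧ V → U5]; R7 [G7 → E3]. New: M, U5, E3.
Round 2: R5 [M ∧ B6 → A]; R6 [U5 → L]; R8 [U5 ∧ M → K2]. New: A, L, K2.
Round 3: R4 [K2 ∧ G7 → N7]. New: N7.
N7 first appears in round 3.

3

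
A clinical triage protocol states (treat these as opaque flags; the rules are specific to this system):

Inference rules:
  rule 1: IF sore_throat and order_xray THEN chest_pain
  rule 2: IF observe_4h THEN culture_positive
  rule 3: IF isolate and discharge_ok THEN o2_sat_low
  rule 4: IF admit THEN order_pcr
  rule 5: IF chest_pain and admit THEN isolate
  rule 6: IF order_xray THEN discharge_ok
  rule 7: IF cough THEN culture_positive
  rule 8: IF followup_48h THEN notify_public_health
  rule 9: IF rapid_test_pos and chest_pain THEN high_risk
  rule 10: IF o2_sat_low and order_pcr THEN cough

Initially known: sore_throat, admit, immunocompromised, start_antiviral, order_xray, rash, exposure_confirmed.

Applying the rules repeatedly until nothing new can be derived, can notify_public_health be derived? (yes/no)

Round 1: rule 1 [IF sore_throat and order_xray THEN chest_pain]; rule 4 [IF admit THEN order_pcr]; rule 6 [IF order_xray THEN discharge_ok]. Adds chest_pain, order_pcr, discharge_ok.
Round 2: rule 5 [IF chest_pain and admit THEN isolate]. Adds isolate.
Round 3: rule 3 [IF isolate and discharge_ok THEN o2_sat_low]. Adds o2_sat_low.
Round 4: rule 10 [IF o2_sat_low and order_pcr THEN cough]. Adds cough.
Round 5: rule 7 [IF cough THEN culture_positive]. Adds culture_positive.
Fixed point reached. notify_public_health is concluded only by rule 8; rule 8 needs followup_48h (never derived).

no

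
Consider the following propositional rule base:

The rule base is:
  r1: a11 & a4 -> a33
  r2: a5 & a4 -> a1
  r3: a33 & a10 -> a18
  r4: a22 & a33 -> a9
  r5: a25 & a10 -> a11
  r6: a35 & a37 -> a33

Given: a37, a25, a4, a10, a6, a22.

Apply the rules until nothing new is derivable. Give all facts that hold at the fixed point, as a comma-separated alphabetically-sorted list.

a10, a11, a18, a22, a25, a33, a37, a4, a6, a9

Round 1: r5 [a25 & a10 -> a11]. Adds a11.
Round 2: r1 [a11 & a4 -> a33]. Adds a33.
Round 3: r3 [a33 & a10 -> a18]; r4 [a22 & a33 -> a9]. Adds a18, a9.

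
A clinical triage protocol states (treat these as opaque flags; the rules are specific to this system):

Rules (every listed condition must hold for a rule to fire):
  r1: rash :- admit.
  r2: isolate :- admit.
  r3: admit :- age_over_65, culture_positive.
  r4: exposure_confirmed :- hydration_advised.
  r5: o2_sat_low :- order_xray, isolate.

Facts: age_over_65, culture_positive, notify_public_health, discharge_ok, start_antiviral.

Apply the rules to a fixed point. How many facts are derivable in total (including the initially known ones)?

8

Round 1: r3 [admit :- age_over_65, culture_positive.]. New: admit.
Round 2: r1 [rash :- admit.]; r2 [isolate :- admit.]. New: rash, isolate.
Closure: {admit, age_over_65, culture_positive, discharge_ok, isolate, notify_public_health, rash, start_antiviral} — 8 facts.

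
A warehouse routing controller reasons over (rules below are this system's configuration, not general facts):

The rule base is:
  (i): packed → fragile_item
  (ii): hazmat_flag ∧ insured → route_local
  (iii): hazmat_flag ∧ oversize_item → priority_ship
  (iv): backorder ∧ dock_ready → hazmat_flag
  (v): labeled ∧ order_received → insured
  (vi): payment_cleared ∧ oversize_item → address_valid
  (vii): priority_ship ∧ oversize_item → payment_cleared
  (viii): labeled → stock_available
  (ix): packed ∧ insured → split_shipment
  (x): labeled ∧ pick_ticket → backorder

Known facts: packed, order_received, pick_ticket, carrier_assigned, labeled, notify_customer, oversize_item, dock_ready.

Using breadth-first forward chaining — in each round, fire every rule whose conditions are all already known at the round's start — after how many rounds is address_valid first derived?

5

Round 1: (i) [packed → fragile_item]; (v) [labeled ∧ order_received → insured]; (viii) [labeled → stock_available]; (x) [labeled ∧ pick_ticket → backorder]. Adds fragile_item, insured, stock_available, backorder.
Round 2: (iv) [backorder ∧ dock_ready → hazmat_flag]; (ix) [packed ∧ insured → split_shipment]. Adds hazmat_flag, split_shipment.
Round 3: (ii) [hazmat_flag ∧ insured → route_local]; (iii) [hazmat_flag ∧ oversize_item → priority_ship]. Adds route_local, priority_ship.
Round 4: (vii) [priority_ship ∧ oversize_item → payment_cleared]. Adds payment_cleared.
Round 5: (vi) [payment_cleared ∧ oversize_item → address_valid]. Adds address_valid.
address_valid first appears in round 5.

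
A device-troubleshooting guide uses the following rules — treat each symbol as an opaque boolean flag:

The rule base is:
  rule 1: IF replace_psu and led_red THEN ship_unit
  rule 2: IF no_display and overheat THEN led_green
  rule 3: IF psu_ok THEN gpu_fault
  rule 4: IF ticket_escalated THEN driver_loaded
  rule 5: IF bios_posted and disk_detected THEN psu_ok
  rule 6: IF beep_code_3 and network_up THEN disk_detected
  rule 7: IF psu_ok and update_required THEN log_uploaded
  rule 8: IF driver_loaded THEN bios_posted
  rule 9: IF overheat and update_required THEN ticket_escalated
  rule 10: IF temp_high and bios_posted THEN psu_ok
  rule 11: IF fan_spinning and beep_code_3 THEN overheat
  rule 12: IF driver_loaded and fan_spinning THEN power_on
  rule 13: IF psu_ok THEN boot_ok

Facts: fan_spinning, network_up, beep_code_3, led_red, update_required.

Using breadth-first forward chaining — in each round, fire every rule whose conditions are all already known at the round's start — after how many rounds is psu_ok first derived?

5

Round 1 fires rule 6, rule 11, giving disk_detected, overheat.
Round 2 fires rule 9, giving ticket_escalated.
Round 3 fires rule 4, giving driver_loaded.
Round 4 fires rule 8, rule 12, giving bios_posted, power_on.
Round 5 fires rule 5, giving psu_ok.
psu_ok first appears in round 5.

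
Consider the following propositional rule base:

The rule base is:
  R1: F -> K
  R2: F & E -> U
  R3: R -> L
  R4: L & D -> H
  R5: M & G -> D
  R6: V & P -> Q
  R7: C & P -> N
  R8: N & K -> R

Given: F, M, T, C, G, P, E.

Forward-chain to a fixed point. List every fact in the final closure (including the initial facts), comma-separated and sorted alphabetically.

C, D, E, F, G, H, K, L, M, N, P, R, T, U

Round 1: R1 [F -> K]; R2 [F & E -> U]; R5 [M & G -> D]; R7 [C & P -> N]. Adds K, U, D, N.
Round 2: R8 [N & K -> R]. Adds R.
Round 3: R3 [R -> L]. Adds L.
Round 4: R4 [L & D -> H]. Adds H.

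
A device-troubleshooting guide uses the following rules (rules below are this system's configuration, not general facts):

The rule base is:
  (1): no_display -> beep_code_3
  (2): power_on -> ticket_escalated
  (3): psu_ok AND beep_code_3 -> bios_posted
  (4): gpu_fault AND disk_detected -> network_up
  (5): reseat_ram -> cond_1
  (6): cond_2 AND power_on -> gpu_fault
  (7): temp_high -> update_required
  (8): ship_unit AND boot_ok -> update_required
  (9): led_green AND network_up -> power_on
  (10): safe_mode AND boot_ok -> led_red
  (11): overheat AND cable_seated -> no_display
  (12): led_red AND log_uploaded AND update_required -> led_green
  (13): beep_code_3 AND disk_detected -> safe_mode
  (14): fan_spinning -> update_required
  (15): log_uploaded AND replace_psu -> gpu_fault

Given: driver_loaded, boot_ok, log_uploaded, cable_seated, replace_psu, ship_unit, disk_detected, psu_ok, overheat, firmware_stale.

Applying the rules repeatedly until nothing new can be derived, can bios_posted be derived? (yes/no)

yes

Round 1 fires (8), (11), (15), giving update_required, no_display, gpu_fault.
Round 2 fires (1), (4), giving beep_code_3, network_up.
Round 3 fires (3), (13), giving bios_posted, safe_mode.
Round 4 fires (10), giving led_red.
Round 5 fires (12), giving led_green.
Round 6 fires (9), giving power_on.
Round 7 fires (2), giving ticket_escalated.
bios_posted appears in round 3, so it is derivable.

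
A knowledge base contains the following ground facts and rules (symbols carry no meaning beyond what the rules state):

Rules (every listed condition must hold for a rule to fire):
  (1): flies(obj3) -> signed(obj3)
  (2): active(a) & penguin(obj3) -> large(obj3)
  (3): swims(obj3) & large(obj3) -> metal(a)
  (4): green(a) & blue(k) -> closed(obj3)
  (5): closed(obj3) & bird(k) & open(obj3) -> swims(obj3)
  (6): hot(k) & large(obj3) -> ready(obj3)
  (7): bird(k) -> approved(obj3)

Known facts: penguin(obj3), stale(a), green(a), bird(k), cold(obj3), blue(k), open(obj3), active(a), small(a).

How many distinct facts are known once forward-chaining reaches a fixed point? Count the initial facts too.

[1] (2) [active(a) & penguin(obj3) -> large(obj3)]; (4) [green(a) & blue(k) -> closed(obj3)]; (7) [bird(k) -> approved(obj3)]. ⇒ new: large(obj3), closed(obj3), approved(obj3).
[2] (5) [closed(obj3) & bird(k) & open(obj3) -> swims(obj3)]. ⇒ new: swims(obj3).
[3] (3) [swims(obj3) & large(obj3) -> metal(a)]. ⇒ new: metal(a).
Closure: {active(a), approved(obj3), bird(k), blue(k), closed(obj3), cold(obj3), green(a), large(obj3), metal(a), open(obj3), penguin(obj3), small(a), stale(a), swims(obj3)} — 14 facts.

14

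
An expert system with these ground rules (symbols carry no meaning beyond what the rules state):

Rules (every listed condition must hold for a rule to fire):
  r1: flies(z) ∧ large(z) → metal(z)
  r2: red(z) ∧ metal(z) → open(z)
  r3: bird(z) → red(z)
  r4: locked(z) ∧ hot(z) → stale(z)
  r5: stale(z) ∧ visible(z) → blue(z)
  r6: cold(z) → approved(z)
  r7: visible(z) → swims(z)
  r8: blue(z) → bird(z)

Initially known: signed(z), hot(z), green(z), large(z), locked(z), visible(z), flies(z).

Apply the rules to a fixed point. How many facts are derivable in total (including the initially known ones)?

Round 1 fires r1, r4, r7, giving metal(z), stale(z), swims(z).
Round 2 fires r5, giving blue(z).
Round 3 fires r8, giving bird(z).
Round 4 fires r3, giving red(z).
Round 5 fires r2, giving open(z).
Closure: {bird(z), blue(z), flies(z), green(z), hot(z), large(z), locked(z), metal(z), open(z), red(z), signed(z), stale(z), swims(z), visible(z)} — 14 facts.

14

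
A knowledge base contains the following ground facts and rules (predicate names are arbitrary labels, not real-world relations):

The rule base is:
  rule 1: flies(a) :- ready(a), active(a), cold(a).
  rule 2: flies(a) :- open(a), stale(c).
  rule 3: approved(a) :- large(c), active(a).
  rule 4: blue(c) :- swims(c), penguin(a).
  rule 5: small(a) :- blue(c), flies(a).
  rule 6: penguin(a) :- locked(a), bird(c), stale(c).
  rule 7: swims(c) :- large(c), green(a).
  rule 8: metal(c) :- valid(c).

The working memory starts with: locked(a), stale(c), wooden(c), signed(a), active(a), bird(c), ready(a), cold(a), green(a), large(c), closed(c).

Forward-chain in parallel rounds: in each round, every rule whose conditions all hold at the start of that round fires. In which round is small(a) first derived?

3

[1] rule 1 [flies(a) :- ready(a), active(a), cold(a).]; rule 3 [approved(a) :- large(c), active(a).]; rule 6 [penguin(a) :- locked(a), bird(c), stale(c).]; rule 7 [swims(c) :- large(c), green(a).]. ⇒ new: flies(a), approved(a), penguin(a), swims(c).
[2] rule 4 [blue(c) :- swims(c), penguin(a).]. ⇒ new: blue(c).
[3] rule 5 [small(a) :- blue(c), flies(a).]. ⇒ new: small(a).
small(a) first appears in round 3.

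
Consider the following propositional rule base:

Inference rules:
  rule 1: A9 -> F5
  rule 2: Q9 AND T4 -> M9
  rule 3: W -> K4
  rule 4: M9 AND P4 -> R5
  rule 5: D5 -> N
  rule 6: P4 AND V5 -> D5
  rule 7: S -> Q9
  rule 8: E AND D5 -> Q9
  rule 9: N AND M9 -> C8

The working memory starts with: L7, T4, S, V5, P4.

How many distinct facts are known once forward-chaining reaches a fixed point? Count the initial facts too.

Round 1: rule 6 [P4 AND V5 -> D5]; rule 7 [S -> Q9]. New: D5, Q9.
Round 2: rule 2 [Q9 AND T4 -> M9]; rule 5 [D5 -> N]. New: M9, N.
Round 3: rule 4 [M9 AND P4 -> R5]; rule 9 [N AND M9 -> C8]. New: R5, C8.
Closure: {C8, D5, L7, M9, N, P4, Q9, R5, S, T4, V5} — 11 facts.

11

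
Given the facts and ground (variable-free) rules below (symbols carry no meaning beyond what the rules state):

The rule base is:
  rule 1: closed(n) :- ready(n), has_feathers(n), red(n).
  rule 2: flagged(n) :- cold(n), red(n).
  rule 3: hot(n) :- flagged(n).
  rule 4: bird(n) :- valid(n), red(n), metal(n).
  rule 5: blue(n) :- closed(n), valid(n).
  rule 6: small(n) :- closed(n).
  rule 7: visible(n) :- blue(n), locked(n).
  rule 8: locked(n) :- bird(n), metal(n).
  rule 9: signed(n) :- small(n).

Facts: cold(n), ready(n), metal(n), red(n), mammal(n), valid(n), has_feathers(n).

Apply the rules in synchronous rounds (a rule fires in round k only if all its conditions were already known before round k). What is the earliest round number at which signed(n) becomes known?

Round 1 — rule 1, rule 2, rule 4, derive closed(n), flagged(n), bird(n).
Round 2 — rule 3, rule 5, rule 6, rule 8, derive hot(n), blue(n), small(n), locked(n).
Round 3 — rule 7, rule 9, derive visible(n), signed(n).
signed(n) first appears in round 3.

3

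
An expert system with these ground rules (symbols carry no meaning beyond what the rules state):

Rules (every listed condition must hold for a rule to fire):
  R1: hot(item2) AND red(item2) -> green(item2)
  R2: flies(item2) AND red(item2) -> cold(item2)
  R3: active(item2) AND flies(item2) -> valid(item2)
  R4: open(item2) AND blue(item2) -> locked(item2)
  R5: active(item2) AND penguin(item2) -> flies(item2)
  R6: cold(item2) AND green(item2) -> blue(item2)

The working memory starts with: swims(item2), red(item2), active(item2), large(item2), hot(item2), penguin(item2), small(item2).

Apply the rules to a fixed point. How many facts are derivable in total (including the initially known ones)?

12

[1] R1 [hot(item2) AND red(item2) -> green(item2)]; R5 [active(item2) AND penguin(item2) -> flies(item2)]. ⇒ new: green(item2), flies(item2).
[2] R2 [flies(item2) AND red(item2) -> cold(item2)]; R3 [active(item2) AND flies(item2) -> valid(item2)]. ⇒ new: cold(item2), valid(item2).
[3] R6 [cold(item2) AND green(item2) -> blue(item2)]. ⇒ new: blue(item2).
Closure: {active(item2), blue(item2), cold(item2), flies(item2), green(item2), hot(item2), large(item2), penguin(item2), red(item2), small(item2), swims(item2), valid(item2)} — 12 facts.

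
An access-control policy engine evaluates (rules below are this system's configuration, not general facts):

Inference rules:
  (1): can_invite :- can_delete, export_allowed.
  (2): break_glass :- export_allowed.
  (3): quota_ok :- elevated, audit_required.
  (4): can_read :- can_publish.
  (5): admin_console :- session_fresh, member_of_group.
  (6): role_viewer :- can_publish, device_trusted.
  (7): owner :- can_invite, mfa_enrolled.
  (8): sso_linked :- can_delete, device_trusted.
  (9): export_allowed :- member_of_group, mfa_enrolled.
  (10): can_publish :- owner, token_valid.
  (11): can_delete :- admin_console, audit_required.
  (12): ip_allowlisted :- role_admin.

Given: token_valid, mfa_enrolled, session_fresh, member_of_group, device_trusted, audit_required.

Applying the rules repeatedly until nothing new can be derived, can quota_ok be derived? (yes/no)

no

Round 1 — (5), (9), derive admin_console, export_allowed.
Round 2 — (2), (11), derive break_glass, can_delete.
Round 3 — (1), (8), derive can_invite, sso_linked.
Round 4 — (7), derive owner.
Round 5 — (10), derive can_publish.
Round 6 — (4), (6), derive can_read, role_viewer.
Fixed point reached. quota_ok is concluded only by (3); (3) needs elevated (never derived).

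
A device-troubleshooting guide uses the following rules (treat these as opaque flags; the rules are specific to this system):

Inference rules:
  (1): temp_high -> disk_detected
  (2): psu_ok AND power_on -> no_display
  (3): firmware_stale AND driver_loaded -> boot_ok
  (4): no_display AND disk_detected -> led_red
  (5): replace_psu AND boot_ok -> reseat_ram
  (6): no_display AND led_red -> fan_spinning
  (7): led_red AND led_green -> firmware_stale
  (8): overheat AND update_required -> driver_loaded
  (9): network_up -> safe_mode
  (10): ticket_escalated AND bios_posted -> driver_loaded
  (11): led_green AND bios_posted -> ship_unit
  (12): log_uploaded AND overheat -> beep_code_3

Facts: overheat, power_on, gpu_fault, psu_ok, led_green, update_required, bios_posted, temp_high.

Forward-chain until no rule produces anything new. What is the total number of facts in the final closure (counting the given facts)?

16

Round 1: (1) [temp_high -> disk_detected]; (2) [psu_ok AND power_on -> no_display]; (8) [overheat AND update_required -> driver_loaded]; (11) [led_green AND bios_posted -> ship_unit]. New: disk_detected, no_display, driver_loaded, ship_unit.
Round 2: (4) [no_display AND disk_detected -> led_red]. New: led_red.
Round 3: (6) [no_display AND led_red -> fan_spinning]; (7) [led_red AND led_green -> firmware_stale]. New: fan_spinning, firmware_stale.
Round 4: (3) [firmware_stale AND driver_loaded -> boot_ok]. New: boot_ok.
Closure: {bios_posted, boot_ok, disk_detected, driver_loaded, fan_spinning, firmware_stale, gpu_fault, led_green, led_red, no_display, overheat, power_on, psu_ok, ship_unit, temp_high, update_required} — 16 facts.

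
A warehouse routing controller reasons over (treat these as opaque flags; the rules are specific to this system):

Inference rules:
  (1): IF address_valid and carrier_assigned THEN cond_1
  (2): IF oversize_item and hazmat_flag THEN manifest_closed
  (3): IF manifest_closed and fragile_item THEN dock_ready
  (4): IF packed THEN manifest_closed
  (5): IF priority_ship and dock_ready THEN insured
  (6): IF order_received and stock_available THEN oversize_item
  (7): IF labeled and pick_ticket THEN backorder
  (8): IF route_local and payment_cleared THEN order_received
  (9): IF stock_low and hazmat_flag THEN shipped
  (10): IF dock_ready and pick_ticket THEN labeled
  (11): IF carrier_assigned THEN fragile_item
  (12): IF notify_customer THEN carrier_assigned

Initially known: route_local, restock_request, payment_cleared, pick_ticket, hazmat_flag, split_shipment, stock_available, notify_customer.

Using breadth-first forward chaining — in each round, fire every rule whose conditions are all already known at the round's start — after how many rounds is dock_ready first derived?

Round 1 — (8), (12), derive order_received, carrier_assigned.
Round 2 — (6), (11), derive oversize_item, fragile_item.
Round 3 — (2), derive manifest_closed.
Round 4 — (3), derive dock_ready.
dock_ready first appears in round 4.

4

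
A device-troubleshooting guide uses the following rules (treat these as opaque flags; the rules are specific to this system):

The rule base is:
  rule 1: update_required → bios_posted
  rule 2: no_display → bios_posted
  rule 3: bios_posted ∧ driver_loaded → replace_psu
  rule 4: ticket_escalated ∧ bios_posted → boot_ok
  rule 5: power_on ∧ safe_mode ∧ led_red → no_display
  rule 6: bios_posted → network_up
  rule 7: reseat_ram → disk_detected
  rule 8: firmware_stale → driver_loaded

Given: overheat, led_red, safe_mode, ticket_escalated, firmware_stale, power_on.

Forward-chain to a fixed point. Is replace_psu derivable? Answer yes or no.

yes

Round 1 — rule 5, rule 8, derive no_display, driver_loaded.
Round 2 — rule 2, derive bios_posted.
Round 3 — rule 3, rule 4, rule 6, derive replace_psu, boot_ok, network_up.
replace_psu appears in round 3, so it is derivable.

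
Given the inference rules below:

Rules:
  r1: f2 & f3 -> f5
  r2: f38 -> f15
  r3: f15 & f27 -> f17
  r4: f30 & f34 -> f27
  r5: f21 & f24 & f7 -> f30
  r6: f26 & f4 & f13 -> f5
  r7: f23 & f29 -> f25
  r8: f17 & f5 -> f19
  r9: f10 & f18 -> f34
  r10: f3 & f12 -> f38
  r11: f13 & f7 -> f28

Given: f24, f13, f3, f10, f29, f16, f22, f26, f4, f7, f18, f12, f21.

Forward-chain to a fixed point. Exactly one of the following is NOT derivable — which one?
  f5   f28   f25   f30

Round 1: r5 [f21 & f24 & f7 -> f30]; r6 [f26 & f4 & f13 -> f5]; r9 [f10 & f18 -> f34]; r10 [f3 & f12 -> f38]; r11 [f13 & f7 -> f28]. New: f30, f5, f34, f38, f28.
Round 2: r2 [f38 -> f15]; r4 [f30 & f34 -> f27]. New: f15, f27.
Round 3: r3 [f15 & f27 -> f17]. New: f17.
Round 4: r8 [f17 & f5 -> f19]. New: f19.
Derived: f30 (round 1), f5 (round 1), f28 (round 1). f25 never appears in any round.

f25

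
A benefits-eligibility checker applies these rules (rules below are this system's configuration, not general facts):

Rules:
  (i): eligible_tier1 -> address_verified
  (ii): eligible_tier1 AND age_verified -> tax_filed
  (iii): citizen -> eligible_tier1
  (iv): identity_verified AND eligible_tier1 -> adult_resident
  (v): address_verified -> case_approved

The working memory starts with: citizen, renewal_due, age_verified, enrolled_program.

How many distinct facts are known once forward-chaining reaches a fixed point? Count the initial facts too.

8

Round 1: (iii) [citizen -> eligible_tier1]. Adds eligible_tier1.
Round 2: (i) [eligible_tier1 -> address_verified]; (ii) [eligible_tier1 AND age_verified -> tax_filed]. Adds address_verified, tax_filed.
Round 3: (v) [address_verified -> case_approved]. Adds case_approved.
Closure: {address_verified, age_verified, case_approved, citizen, eligible_tier1, enrolled_program, renewal_due, tax_filed} — 8 facts.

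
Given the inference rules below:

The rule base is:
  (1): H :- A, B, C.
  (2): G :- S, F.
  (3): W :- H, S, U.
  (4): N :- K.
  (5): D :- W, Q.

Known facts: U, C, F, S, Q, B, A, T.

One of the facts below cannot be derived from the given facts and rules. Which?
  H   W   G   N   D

[1] (1) [H :- A, B, C.]; (2) [G :- S, F.]. ⇒ new: H, G.
[2] (3) [W :- H, S, U.]. ⇒ new: W.
[3] (5) [D :- W, Q.]. ⇒ new: D.
Derived: W (round 2), D (round 3), H (round 1), G (round 1). N never appears in any round.

N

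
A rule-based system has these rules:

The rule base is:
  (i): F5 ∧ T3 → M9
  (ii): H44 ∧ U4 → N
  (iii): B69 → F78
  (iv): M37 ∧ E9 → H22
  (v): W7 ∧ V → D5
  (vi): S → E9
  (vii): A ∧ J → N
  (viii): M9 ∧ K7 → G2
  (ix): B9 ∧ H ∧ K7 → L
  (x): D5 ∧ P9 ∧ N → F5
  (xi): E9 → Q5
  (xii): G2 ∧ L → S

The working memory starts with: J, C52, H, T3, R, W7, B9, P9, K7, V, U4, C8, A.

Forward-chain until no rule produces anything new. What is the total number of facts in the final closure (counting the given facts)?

22

Round 1: (v) [W7 ∧ V → D5]; (vii) [A ∧ J → N]; (ix) [B9 ∧ H ∧ K7 → L]. Adds D5, N, L.
Round 2: (x) [D5 ∧ P9 ∧ N → F5]. Adds F5.
Round 3: (i) [F5 ∧ T3 → M9]. Adds M9.
Round 4: (viii) [M9 ∧ K7 → G2]. Adds G2.
Round 5: (xii) [G2 ∧ L → S]. Adds S.
Round 6: (vi) [S → E9]. Adds E9.
Round 7: (xi) [E9 → Q5]. Adds Q5.
Closure: {A, B9, C52, C8, D5, E9, F5, G2, H, J, K7, L, M9, N, P9, Q5, R, S, T3, U4, V, W7} — 22 facts.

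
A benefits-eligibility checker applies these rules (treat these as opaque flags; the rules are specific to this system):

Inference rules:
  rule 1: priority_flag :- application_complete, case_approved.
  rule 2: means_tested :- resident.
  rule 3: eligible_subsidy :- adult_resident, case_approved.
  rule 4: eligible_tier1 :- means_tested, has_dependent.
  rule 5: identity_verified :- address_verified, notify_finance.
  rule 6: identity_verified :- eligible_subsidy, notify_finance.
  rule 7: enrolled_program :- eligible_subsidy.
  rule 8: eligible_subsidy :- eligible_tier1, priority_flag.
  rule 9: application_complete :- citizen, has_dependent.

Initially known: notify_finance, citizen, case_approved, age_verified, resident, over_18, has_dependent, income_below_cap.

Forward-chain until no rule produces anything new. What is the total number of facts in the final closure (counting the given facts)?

15

Round 1: rule 2 [means_tested :- resident.]; rule 9 [application_complete :- citizen, has_dependent.]. New: means_tested, application_complete.
Round 2: rule 1 [priority_flag :- application_complete, case_approved.]; rule 4 [eligible_tier1 :- means_tested, has_dependent.]. New: priority_flag, eligible_tier1.
Round 3: rule 8 [eligible_subsidy :- eligible_tier1, priority_flag.]. New: eligible_subsidy.
Round 4: rule 6 [identity_verified :- eligible_subsidy, notify_finance.]; rule 7 [enrolled_program :- eligible_subsidy.]. New: identity_verified, enrolled_program.
Closure: {age_verified, application_complete, case_approved, citizen, eligible_subsidy, eligible_tier1, enrolled_program, has_dependent, identity_verified, income_below_cap, means_tested, notify_finance, over_18, priority_flag, resident} — 15 facts.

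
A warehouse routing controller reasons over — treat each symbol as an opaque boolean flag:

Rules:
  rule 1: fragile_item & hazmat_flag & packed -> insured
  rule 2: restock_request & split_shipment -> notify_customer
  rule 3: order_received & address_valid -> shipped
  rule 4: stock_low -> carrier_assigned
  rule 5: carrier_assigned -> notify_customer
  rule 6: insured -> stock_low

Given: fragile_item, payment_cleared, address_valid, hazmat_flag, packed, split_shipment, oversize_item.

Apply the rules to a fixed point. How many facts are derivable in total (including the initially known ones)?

11

Round 1 — rule 1, derive insured.
Round 2 — rule 6, derive stock_low.
Round 3 — rule 4, derive carrier_assigned.
Round 4 — rule 5, derive notify_customer.
Closure: {address_valid, carrier_assigned, fragile_item, hazmat_flag, insured, notify_customer, oversize_item, packed, payment_cleared, split_shipment, stock_low} — 11 facts.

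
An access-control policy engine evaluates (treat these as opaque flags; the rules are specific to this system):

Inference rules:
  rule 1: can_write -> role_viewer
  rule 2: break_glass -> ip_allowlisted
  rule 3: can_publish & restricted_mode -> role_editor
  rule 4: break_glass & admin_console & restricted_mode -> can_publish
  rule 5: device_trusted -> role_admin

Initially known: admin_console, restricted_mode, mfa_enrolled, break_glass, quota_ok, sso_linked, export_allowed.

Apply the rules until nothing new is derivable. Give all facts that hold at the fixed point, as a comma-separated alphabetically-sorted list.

Round 1: rule 2 [break_glass -> ip_allowlisted]; rule 4 [break_glass & admin_console & restricted_mode -> can_publish]. New: ip_allowlisted, can_publish.
Round 2: rule 3 [can_publish & restricted_mode -> role_editor]. New: role_editor.

admin_console, break_glass, can_publish, export_allowed, ip_allowlisted, mfa_enrolled, quota_ok, restricted_mode, role_editor, sso_linked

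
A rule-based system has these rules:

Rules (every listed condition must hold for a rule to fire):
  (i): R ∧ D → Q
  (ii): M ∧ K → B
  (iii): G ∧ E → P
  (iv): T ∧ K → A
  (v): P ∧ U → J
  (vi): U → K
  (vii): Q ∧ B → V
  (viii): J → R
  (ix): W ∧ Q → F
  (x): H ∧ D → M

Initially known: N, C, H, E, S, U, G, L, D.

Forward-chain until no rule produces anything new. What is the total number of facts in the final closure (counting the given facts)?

17

[1] (iii) [G ∧ E → P]; (vi) [U → K]; (x) [H ∧ D → M]. ⇒ new: P, K, M.
[2] (ii) [M ∧ K → B]; (v) [P ∧ U → J]. ⇒ new: B, J.
[3] (viii) [J → R]. ⇒ new: R.
[4] (i) [R ∧ D → Q]. ⇒ new: Q.
[5] (vii) [Q ∧ B → V]. ⇒ new: V.
Closure: {B, C, D, E, G, H, J, K, L, M, N, P, Q, R, S, U, V} — 17 facts.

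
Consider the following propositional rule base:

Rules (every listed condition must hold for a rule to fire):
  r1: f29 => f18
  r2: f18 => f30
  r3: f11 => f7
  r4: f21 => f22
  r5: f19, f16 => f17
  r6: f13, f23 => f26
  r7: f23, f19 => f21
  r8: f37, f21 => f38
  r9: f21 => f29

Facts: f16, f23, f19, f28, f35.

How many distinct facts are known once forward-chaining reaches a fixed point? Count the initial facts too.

Round 1 — r5, r7, derive f17, f21.
Round 2 — r4, r9, derive f22, f29.
Round 3 — r1, derive f18.
Round 4 — r2, derive f30.
Closure: {f16, f17, f18, f19, f21, f22, f23, f28, f29, f30, f35} — 11 facts.

11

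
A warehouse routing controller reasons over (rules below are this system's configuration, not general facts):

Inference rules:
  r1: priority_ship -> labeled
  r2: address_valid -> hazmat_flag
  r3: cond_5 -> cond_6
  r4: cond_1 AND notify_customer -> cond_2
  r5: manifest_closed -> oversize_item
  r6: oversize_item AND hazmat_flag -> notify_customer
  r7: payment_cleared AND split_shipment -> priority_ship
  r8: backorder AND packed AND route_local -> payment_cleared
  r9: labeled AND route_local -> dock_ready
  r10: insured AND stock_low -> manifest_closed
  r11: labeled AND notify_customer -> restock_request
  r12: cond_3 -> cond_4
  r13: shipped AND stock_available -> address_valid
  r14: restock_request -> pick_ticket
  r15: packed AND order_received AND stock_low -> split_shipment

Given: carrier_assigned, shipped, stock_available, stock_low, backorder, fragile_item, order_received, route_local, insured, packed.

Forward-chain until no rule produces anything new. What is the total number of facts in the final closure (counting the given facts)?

22

Round 1: r8 [backorder AND packed AND route_local -> payment_cleared]; r10 [insured AND stock_low -> manifest_closed]; r13 [shipped AND stock_available -> address_valid]; r15 [packed AND order_received AND stock_low -> split_shipment]. Adds payment_cleared, manifest_closed, address_valid, split_shipment.
Round 2: r2 [address_valid -> hazmat_flag]; r5 [manifest_closed -> oversize_item]; r7 [payment_cleared AND split_shipment -> priority_ship]. Adds hazmat_flag, oversize_item, priority_ship.
Round 3: r1 [priority_ship -> labeled]; r6 [oversize_item AND hazmat_flag -> notify_customer]. Adds labeled, notify_customer.
Round 4: r9 [labeled AND route_local -> dock_ready]; r11 [labeled AND notify_customer -> restock_request]. Adds dock_ready, restock_request.
Round 5: r14 [restock_request -> pick_ticket]. Adds pick_ticket.
Closure: {address_valid, backorder, carrier_assigned, dock_ready, fragile_item, hazmat_flag, insured, labeled, manifest_closed, notify_customer, order_received, oversize_item, packed, payment_cleared, pick_ticket, priority_ship, restock_request, route_local, shipped, split_shipment, stock_available, stock_low} — 22 facts.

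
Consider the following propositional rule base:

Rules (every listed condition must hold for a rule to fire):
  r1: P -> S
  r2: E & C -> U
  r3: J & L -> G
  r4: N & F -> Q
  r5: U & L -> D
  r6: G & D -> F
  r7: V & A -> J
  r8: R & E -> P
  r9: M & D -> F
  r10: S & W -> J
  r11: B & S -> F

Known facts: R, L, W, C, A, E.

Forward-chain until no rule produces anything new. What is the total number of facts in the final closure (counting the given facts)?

Round 1: r2 [E & C -> U]; r8 [R & E -> P]. New: U, P.
Round 2: r1 [P -> S]; r5 [U & L -> D]. New: S, D.
Round 3: r10 [S & W -> J]. New: J.
Round 4: r3 [J & L -> G]. New: G.
Round 5: r6 [G & D -> F]. New: F.
Closure: {A, C, D, E, F, G, J, L, P, R, S, U, W} — 13 facts.

13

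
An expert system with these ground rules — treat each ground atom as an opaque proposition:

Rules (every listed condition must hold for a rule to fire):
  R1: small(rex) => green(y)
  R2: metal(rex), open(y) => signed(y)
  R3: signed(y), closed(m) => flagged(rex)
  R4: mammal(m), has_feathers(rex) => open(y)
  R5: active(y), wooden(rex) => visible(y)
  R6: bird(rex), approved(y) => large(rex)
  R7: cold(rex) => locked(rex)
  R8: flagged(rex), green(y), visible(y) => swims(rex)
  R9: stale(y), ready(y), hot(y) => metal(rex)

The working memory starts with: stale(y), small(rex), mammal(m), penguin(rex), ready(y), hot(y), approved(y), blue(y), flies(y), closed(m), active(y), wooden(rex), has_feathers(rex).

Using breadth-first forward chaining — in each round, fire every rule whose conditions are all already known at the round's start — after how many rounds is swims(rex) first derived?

4

Round 1: R1 [small(rex) => green(y)]; R4 [mammal(m), has_feathers(rex) => open(y)]; R5 [active(y), wooden(rex) => visible(y)]; R9 [stale(y), ready(y), hot(y) => metal(rex)]. New: green(y), open(y), visible(y), metal(rex).
Round 2: R2 [metal(rex), open(y) => signed(y)]. New: signed(y).
Round 3: R3 [signed(y), closed(m) => flagged(rex)]. New: flagged(rex).
Round 4: R8 [flagged(rex), green(y), visible(y) => swims(rex)]. New: swims(rex).
swims(rex) first appears in round 4.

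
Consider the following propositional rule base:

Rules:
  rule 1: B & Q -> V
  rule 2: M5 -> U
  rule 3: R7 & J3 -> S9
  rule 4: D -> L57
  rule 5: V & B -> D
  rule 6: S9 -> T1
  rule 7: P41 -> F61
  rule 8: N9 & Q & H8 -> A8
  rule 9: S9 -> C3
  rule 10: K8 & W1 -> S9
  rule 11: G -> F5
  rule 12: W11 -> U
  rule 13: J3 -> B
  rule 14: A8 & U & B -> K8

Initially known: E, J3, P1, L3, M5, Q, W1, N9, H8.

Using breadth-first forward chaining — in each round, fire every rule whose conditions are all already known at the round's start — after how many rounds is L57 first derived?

[1] rule 2 [M5 -> U]; rule 8 [N9 & Q & H8 -> A8]; rule 13 [J3 -> B]. ⇒ new: U, A8, B.
[2] rule 1 [B & Q -> V]; rule 14 [A8 & U & B -> K8]. ⇒ new: V, K8.
[3] rule 5 [V & B -> D]; rule 10 [K8 & W1 -> S9]. ⇒ new: D, S9.
[4] rule 4 [D -> L57]; rule 6 [S9 -> T1]; rule 9 [S9 -> C3]. ⇒ new: L57, T1, C3.
L57 first appears in round 4.

4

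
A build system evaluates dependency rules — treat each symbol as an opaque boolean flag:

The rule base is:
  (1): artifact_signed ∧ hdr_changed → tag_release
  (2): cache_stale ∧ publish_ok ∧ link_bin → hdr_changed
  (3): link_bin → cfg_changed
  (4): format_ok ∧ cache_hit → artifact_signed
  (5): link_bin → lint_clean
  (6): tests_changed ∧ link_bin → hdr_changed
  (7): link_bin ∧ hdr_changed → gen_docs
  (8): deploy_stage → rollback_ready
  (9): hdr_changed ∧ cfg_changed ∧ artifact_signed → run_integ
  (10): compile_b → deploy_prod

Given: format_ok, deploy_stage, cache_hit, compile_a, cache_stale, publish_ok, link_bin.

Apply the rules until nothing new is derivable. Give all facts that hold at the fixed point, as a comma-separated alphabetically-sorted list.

Round 1: (2) [cache_stale ∧ publish_ok ∧ link_bin → hdr_changed]; (3) [link_bin → cfg_changed]; (4) [format_ok ∧ cache_hit → artifact_signed]; (5) [link_bin → lint_clean]; (8) [deploy_stage → rollback_ready]. Adds hdr_changed, cfg_changed, artifact_signed, lint_clean, rollback_ready.
Round 2: (1) [artifact_signed ∧ hdr_changed → tag_release]; (7) [link_bin ∧ hdr_changed → gen_docs]; (9) [hdr_changed ∧ cfg_changed ∧ artifact_signed → run_integ]. Adds tag_release, gen_docs, run_integ.

artifact_signed, cache_hit, cache_stale, cfg_changed, compile_a, deploy_stage, format_ok, gen_docs, hdr_changed, link_bin, lint_clean, publish_ok, rollback_ready, run_integ, tag_release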